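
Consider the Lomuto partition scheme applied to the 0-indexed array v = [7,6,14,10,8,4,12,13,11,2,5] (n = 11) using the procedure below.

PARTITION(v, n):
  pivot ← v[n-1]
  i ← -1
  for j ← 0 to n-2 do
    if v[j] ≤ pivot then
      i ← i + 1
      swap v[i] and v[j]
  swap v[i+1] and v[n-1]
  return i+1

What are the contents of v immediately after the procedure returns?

pivot=5, i=-1
j=0: 7>5, skip
j=1: 6>5, skip
j=2: 14>5, skip
j=3: 10>5, skip
j=4: 8>5, skip
j=5: 4≤5, i=0, swap(0,5) ⇒ [4,6,14,10,8,7,12,13,11,2,5]
j=6: 12>5, skip
j=7: 13>5, skip
j=8: 11>5, skip
j=9: 2≤5, i=1, swap(1,9) ⇒ [4,2,14,10,8,7,12,13,11,6,5]
swap(2,10) ⇒ [4,2,5,10,8,7,12,13,11,6,14]; return 2

[4,2,5,10,8,7,12,13,11,6,14]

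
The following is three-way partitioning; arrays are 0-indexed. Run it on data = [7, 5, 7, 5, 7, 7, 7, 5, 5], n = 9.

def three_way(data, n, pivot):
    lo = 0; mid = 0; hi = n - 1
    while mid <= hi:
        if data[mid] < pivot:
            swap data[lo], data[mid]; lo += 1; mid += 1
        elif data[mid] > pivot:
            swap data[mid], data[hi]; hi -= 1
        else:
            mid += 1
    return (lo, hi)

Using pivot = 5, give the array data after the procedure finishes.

[5, 5, 5, 5, 7, 7, 7, 7, 7]

pivot = 5; lo=0, mid=0, hi=8
data[mid]=7>5: swap data[0],data[8]; hi=7 → [5, 5, 7, 5, 7, 7, 7, 5, 7]
data[mid]=5=5: mid=1
data[mid]=5=5: mid=2
data[mid]=7>5: swap data[2],data[7]; hi=6 → [5, 5, 5, 5, 7, 7, 7, 7, 7]
data[mid]=5=5: mid=3
data[mid]=5=5: mid=4
data[mid]=7>5: swap data[4],data[6]; hi=5 → [5, 5, 5, 5, 7, 7, 7, 7, 7]
data[mid]=7>5: swap data[4],data[5]; hi=4 → [5, 5, 5, 5, 7, 7, 7, 7, 7]
data[mid]=7>5: swap data[4],data[4]; hi=3 → [5, 5, 5, 5, 7, 7, 7, 7, 7]
end: lo=0, hi=3; data = [5, 5, 5, 5, 7, 7, 7, 7, 7]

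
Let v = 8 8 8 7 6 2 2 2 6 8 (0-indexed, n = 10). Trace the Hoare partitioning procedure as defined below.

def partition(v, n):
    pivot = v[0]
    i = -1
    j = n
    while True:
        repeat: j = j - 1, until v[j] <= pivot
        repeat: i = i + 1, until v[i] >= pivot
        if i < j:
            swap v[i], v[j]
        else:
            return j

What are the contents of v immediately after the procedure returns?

pivot=8
j stops at 9 (8), i stops at 0 (8); swap ⇒ 8 8 8 7 6 2 2 2 6 8
j stops at 8 (6), i stops at 1 (8); swap ⇒ 8 6 8 7 6 2 2 2 8 8
j stops at 7 (2), i stops at 2 (8); swap ⇒ 8 6 2 7 6 2 2 8 8 8
j stops at 6, i stops at 7; i≥j ⇒ return 6. v=8 6 2 7 6 2 2 8 8 8

8 6 2 7 6 2 2 8 8 8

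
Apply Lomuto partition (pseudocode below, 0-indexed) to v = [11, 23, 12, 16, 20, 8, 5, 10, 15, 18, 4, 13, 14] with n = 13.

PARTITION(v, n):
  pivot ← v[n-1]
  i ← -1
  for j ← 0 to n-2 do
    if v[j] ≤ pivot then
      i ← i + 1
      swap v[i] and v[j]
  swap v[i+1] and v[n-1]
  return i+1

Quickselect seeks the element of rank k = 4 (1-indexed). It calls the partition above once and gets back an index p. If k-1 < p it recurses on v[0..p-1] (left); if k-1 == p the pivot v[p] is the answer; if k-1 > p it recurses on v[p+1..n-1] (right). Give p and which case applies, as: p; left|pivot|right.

pivot=14, i=-1
j=0: 11≤14, i=0, swap(0,0) ⇒ [11, 23, 12, 16, 20, 8, 5, 10, 15, 18, 4, 13, 14]
j=1: 23>14, skip
j=2: 12≤14, i=1, swap(1,2) ⇒ [11, 12, 23, 16, 20, 8, 5, 10, 15, 18, 4, 13, 14]
j=3: 16>14, skip
j=4: 20>14, skip
j=5: 8≤14, i=2, swap(2,5) ⇒ [11, 12, 8, 16, 20, 23, 5, 10, 15, 18, 4, 13, 14]
j=6: 5≤14, i=3, swap(3,6) ⇒ [11, 12, 8, 5, 20, 23, 16, 10, 15, 18, 4, 13, 14]
j=7: 10≤14, i=4, swap(4,7) ⇒ [11, 12, 8, 5, 10, 23, 16, 20, 15, 18, 4, 13, 14]
j=8: 15>14, skip
j=9: 18>14, skip
j=10: 4≤14, i=5, swap(5,10) ⇒ [11, 12, 8, 5, 10, 4, 16, 20, 15, 18, 23, 13, 14]
j=11: 13≤14, i=6, swap(6,11) ⇒ [11, 12, 8, 5, 10, 4, 13, 20, 15, 18, 23, 16, 14]
swap(7,12) ⇒ [11, 12, 8, 5, 10, 4, 13, 14, 15, 18, 23, 16, 20]; return 7
p = 7; k-1 = 3 < 7 ⇒ left

7; left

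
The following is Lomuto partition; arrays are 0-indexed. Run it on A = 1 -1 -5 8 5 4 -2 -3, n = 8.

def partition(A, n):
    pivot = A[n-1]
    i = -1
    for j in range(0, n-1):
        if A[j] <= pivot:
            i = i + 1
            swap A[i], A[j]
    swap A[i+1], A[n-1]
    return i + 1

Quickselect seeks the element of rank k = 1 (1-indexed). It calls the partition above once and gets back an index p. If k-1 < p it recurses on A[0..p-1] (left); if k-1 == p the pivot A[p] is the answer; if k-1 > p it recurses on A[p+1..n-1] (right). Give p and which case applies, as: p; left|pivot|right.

pivot=-3, i=-1
j=0: 1>-3, skip
j=1: -1>-3, skip
j=2: -5≤-3, i=0, swap(0,2) ⇒ -5 -1 1 8 5 4 -2 -3
j=3: 8>-3, skip
j=4: 5>-3, skip
j=5: 4>-3, skip
j=6: -2>-3, skip
swap(1,7) ⇒ -5 -3 1 8 5 4 -2 -1; return 1
p = 1; k-1 = 0 < 1 ⇒ left

1; left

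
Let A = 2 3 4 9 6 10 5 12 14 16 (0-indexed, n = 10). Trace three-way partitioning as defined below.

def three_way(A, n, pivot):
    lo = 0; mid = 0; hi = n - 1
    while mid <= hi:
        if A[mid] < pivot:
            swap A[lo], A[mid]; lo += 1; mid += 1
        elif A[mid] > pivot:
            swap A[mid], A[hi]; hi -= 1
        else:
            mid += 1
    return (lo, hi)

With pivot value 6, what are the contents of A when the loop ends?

pivot = 6; lo=0, mid=0, hi=9
A[mid]=2<6: swap A[0],A[0]; lo=1,mid=1 → 2 3 4 9 6 10 5 12 14 16
A[mid]=3<6: swap A[1],A[1]; lo=2,mid=2 → 2 3 4 9 6 10 5 12 14 16
A[mid]=4<6: swap A[2],A[2]; lo=3,mid=3 → 2 3 4 9 6 10 5 12 14 16
A[mid]=9>6: swap A[3],A[9]; hi=8 → 2 3 4 16 6 10 5 12 14 9
A[mid]=16>6: swap A[3],A[8]; hi=7 → 2 3 4 14 6 10 5 12 16 9
A[mid]=14>6: swap A[3],A[7]; hi=6 → 2 3 4 12 6 10 5 14 16 9
A[mid]=12>6: swap A[3],A[6]; hi=5 → 2 3 4 5 6 10 12 14 16 9
A[mid]=5<6: swap A[3],A[3]; lo=4,mid=4 → 2 3 4 5 6 10 12 14 16 9
A[mid]=6=6: mid=5
A[mid]=10>6: swap A[5],A[5]; hi=4 → 2 3 4 5 6 10 12 14 16 9
end: lo=4, hi=4; A = 2 3 4 5 6 10 12 14 16 9

2 3 4 5 6 10 12 14 16 9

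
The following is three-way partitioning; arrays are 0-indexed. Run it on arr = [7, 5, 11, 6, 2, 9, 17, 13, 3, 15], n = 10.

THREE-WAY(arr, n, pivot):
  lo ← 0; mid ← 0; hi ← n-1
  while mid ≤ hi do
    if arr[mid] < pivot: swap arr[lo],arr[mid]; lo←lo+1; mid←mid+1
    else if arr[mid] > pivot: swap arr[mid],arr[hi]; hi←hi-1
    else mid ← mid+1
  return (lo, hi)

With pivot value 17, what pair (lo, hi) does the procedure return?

(9, 9)

pivot = 17; lo=0, mid=0, hi=9
arr[mid]=7<17: swap arr[0],arr[0]; lo=1,mid=1 → [7, 5, 11, 6, 2, 9, 17, 13, 3, 15]
arr[mid]=5<17: swap arr[1],arr[1]; lo=2,mid=2 → [7, 5, 11, 6, 2, 9, 17, 13, 3, 15]
arr[mid]=11<17: swap arr[2],arr[2]; lo=3,mid=3 → [7, 5, 11, 6, 2, 9, 17, 13, 3, 15]
arr[mid]=6<17: swap arr[3],arr[3]; lo=4,mid=4 → [7, 5, 11, 6, 2, 9, 17, 13, 3, 15]
arr[mid]=2<17: swap arr[4],arr[4]; lo=5,mid=5 → [7, 5, 11, 6, 2, 9, 17, 13, 3, 15]
arr[mid]=9<17: swap arr[5],arr[5]; lo=6,mid=6 → [7, 5, 11, 6, 2, 9, 17, 13, 3, 15]
arr[mid]=17=17: mid=7
arr[mid]=13<17: swap arr[6],arr[7]; lo=7,mid=8 → [7, 5, 11, 6, 2, 9, 13, 17, 3, 15]
arr[mid]=3<17: swap arr[7],arr[8]; lo=8,mid=9 → [7, 5, 11, 6, 2, 9, 13, 3, 17, 15]
arr[mid]=15<17: swap arr[8],arr[9]; lo=9,mid=10 → [7, 5, 11, 6, 2, 9, 13, 3, 15, 17]
end: lo=9, hi=9; arr = [7, 5, 11, 6, 2, 9, 13, 3, 15, 17]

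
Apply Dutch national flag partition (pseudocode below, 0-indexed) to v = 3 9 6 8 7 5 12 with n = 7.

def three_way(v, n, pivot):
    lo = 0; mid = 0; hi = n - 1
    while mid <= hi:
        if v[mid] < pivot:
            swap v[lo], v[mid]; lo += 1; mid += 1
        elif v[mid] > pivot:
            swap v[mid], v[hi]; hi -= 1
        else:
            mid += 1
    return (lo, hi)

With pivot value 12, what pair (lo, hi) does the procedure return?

(6, 6)

pivot = 12; lo=0, mid=0, hi=6
v[mid]=3<12: swap v[0],v[0]; lo=1,mid=1 → 3 9 6 8 7 5 12
v[mid]=9<12: swap v[1],v[1]; lo=2,mid=2 → 3 9 6 8 7 5 12
v[mid]=6<12: swap v[2],v[2]; lo=3,mid=3 → 3 9 6 8 7 5 12
v[mid]=8<12: swap v[3],v[3]; lo=4,mid=4 → 3 9 6 8 7 5 12
v[mid]=7<12: swap v[4],v[4]; lo=5,mid=5 → 3 9 6 8 7 5 12
v[mid]=5<12: swap v[5],v[5]; lo=6,mid=6 → 3 9 6 8 7 5 12
v[mid]=12=12: mid=7
end: lo=6, hi=6; v = 3 9 6 8 7 5 12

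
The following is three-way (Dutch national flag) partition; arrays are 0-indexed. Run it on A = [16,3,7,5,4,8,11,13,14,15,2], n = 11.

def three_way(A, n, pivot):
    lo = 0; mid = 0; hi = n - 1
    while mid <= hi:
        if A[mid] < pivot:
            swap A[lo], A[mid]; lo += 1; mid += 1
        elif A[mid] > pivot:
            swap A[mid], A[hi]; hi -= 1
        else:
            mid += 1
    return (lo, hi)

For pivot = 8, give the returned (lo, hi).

(5, 5)

pivot = 8; lo=0, mid=0, hi=10
A[mid]=16>8: swap A[0],A[10]; hi=9 → [2,3,7,5,4,8,11,13,14,15,16]
A[mid]=2<8: swap A[0],A[0]; lo=1,mid=1 → [2,3,7,5,4,8,11,13,14,15,16]
A[mid]=3<8: swap A[1],A[1]; lo=2,mid=2 → [2,3,7,5,4,8,11,13,14,15,16]
A[mid]=7<8: swap A[2],A[2]; lo=3,mid=3 → [2,3,7,5,4,8,11,13,14,15,16]
A[mid]=5<8: swap A[3],A[3]; lo=4,mid=4 → [2,3,7,5,4,8,11,13,14,15,16]
A[mid]=4<8: swap A[4],A[4]; lo=5,mid=5 → [2,3,7,5,4,8,11,13,14,15,16]
A[mid]=8=8: mid=6
A[mid]=11>8: swap A[6],A[9]; hi=8 → [2,3,7,5,4,8,15,13,14,11,16]
A[mid]=15>8: swap A[6],A[8]; hi=7 → [2,3,7,5,4,8,14,13,15,11,16]
A[mid]=14>8: swap A[6],A[7]; hi=6 → [2,3,7,5,4,8,13,14,15,11,16]
A[mid]=13>8: swap A[6],A[6]; hi=5 → [2,3,7,5,4,8,13,14,15,11,16]
end: lo=5, hi=5; A = [2,3,7,5,4,8,13,14,15,11,16]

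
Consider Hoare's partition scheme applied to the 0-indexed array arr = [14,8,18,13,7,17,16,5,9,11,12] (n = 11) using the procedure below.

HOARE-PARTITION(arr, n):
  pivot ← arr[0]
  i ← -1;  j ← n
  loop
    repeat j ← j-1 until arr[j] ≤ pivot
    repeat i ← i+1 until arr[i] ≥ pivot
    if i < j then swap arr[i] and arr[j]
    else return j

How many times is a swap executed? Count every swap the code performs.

4

pivot = arr[0] = 14; i = -1, j = 11
j→10 (arr[10]=12≤14), i→0 (arr[0]=14≥14); i<j, swap → [12,8,18,13,7,17,16,5,9,11,14]
j→9 (arr[9]=11≤14), i→2 (arr[2]=18≥14); i<j, swap → [12,8,11,13,7,17,16,5,9,18,14]
j→8 (arr[8]=9≤14), i→5 (arr[5]=17≥14); i<j, swap → [12,8,11,13,7,9,16,5,17,18,14]
j→7 (arr[7]=5≤14), i→6 (arr[6]=16≥14); i<j, swap → [12,8,11,13,7,9,5,16,17,18,14]
j→6, i→7; i≥j, return j=6. arr = [12,8,11,13,7,9,5,16,17,18,14]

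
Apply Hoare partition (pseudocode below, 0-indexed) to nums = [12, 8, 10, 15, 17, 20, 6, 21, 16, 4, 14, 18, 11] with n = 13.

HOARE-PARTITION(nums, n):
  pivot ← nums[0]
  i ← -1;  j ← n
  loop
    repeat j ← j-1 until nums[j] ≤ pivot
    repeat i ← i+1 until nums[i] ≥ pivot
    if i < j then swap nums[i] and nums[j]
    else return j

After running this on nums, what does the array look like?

[11, 8, 10, 4, 6, 20, 17, 21, 16, 15, 14, 18, 12]

pivot = nums[0] = 12; i = -1, j = 13
j→12 (nums[12]=11≤12), i→0 (nums[0]=12≥12); i<j, swap → [11, 8, 10, 15, 17, 20, 6, 21, 16, 4, 14, 18, 12]
j→9 (nums[9]=4≤12), i→3 (nums[3]=15≥12); i<j, swap → [11, 8, 10, 4, 17, 20, 6, 21, 16, 15, 14, 18, 12]
j→6 (nums[6]=6≤12), i→4 (nums[4]=17≥12); i<j, swap → [11, 8, 10, 4, 6, 20, 17, 21, 16, 15, 14, 18, 12]
j→4, i→5; i≥j, return j=4. nums = [11, 8, 10, 4, 6, 20, 17, 21, 16, 15, 14, 18, 12]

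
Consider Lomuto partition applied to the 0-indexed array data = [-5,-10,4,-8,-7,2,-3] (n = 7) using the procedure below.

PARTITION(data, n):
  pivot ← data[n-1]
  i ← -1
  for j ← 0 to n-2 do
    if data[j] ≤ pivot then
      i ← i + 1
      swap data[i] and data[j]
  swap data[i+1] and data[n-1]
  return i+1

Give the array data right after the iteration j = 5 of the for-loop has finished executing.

[-5,-10,-8,-7,4,2,-3]

pivot = data[6] = -3; i = -1
j=0: data[0]=-5 ≤ -3 → i=0, swap data[0],data[0] (no change) → [-5,-10,4,-8,-7,2,-3]
j=1: data[1]=-10 ≤ -3 → i=1, swap data[1],data[1] (no change) → [-5,-10,4,-8,-7,2,-3]
j=2: data[2]=4 > -3 → no swap
j=3: data[3]=-8 ≤ -3 → i=2, swap data[2],data[3] → [-5,-10,-8,4,-7,2,-3]
j=4: data[4]=-7 ≤ -3 → i=3, swap data[3],data[4] → [-5,-10,-8,-7,4,2,-3]
j=5: data[5]=2 > -3 → no swap
(after j=5) data = [-5,-10,-8,-7,4,2,-3]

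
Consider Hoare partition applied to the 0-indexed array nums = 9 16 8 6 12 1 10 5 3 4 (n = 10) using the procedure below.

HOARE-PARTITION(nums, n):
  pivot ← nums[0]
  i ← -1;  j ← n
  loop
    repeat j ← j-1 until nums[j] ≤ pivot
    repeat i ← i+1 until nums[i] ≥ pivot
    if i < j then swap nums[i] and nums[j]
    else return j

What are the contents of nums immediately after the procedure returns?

4 3 8 6 5 1 10 12 16 9

pivot=9
j stops at 9 (4), i stops at 0 (9); swap ⇒ 4 16 8 6 12 1 10 5 3 9
j stops at 8 (3), i stops at 1 (16); swap ⇒ 4 3 8 6 12 1 10 5 16 9
j stops at 7 (5), i stops at 4 (12); swap ⇒ 4 3 8 6 5 1 10 12 16 9
j stops at 5, i stops at 6; i≥j ⇒ return 5. nums=4 3 8 6 5 1 10 12 16 9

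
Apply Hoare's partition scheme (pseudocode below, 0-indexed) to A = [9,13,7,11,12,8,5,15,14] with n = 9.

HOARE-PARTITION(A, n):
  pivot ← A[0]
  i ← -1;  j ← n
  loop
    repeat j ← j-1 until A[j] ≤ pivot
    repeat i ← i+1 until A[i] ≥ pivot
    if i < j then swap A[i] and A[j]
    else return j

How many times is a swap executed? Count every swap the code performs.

pivot=9
j stops at 6 (5), i stops at 0 (9); swap ⇒ [5,13,7,11,12,8,9,15,14]
j stops at 5 (8), i stops at 1 (13); swap ⇒ [5,8,7,11,12,13,9,15,14]
j stops at 2, i stops at 3; i≥j ⇒ return 2. A=[5,8,7,11,12,13,9,15,14]

2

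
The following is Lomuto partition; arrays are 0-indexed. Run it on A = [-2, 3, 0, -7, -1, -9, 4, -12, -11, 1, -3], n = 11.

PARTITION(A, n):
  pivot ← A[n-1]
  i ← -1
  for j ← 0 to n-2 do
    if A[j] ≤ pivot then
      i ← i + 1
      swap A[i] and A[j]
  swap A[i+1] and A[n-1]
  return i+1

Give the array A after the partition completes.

pivot=-3, i=-1
j=0: -2>-3, skip
j=1: 3>-3, skip
j=2: 0>-3, skip
j=3: -7≤-3, i=0, swap(0,3) ⇒ [-7, 3, 0, -2, -1, -9, 4, -12, -11, 1, -3]
j=4: -1>-3, skip
j=5: -9≤-3, i=1, swap(1,5) ⇒ [-7, -9, 0, -2, -1, 3, 4, -12, -11, 1, -3]
j=6: 4>-3, skip
j=7: -12≤-3, i=2, swap(2,7) ⇒ [-7, -9, -12, -2, -1, 3, 4, 0, -11, 1, -3]
j=8: -11≤-3, i=3, swap(3,8) ⇒ [-7, -9, -12, -11, -1, 3, 4, 0, -2, 1, -3]
j=9: 1>-3, skip
swap(4,10) ⇒ [-7, -9, -12, -11, -3, 3, 4, 0, -2, 1, -1]; return 4

[-7, -9, -12, -11, -3, 3, 4, 0, -2, 1, -1]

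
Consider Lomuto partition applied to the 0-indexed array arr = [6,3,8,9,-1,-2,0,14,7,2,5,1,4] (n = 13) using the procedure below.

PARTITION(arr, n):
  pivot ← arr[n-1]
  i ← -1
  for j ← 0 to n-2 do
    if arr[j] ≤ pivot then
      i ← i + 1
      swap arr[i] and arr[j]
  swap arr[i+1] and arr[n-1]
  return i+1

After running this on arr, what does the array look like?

pivot=4, i=-1
j=0: 6>4, skip
j=1: 3≤4, i=0, swap(0,1) ⇒ [3,6,8,9,-1,-2,0,14,7,2,5,1,4]
j=2: 8>4, skip
j=3: 9>4, skip
j=4: -1≤4, i=1, swap(1,4) ⇒ [3,-1,8,9,6,-2,0,14,7,2,5,1,4]
j=5: -2≤4, i=2, swap(2,5) ⇒ [3,-1,-2,9,6,8,0,14,7,2,5,1,4]
j=6: 0≤4, i=3, swap(3,6) ⇒ [3,-1,-2,0,6,8,9,14,7,2,5,1,4]
j=7: 14>4, skip
j=8: 7>4, skip
j=9: 2≤4, i=4, swap(4,9) ⇒ [3,-1,-2,0,2,8,9,14,7,6,5,1,4]
j=10: 5>4, skip
j=11: 1≤4, i=5, swap(5,11) ⇒ [3,-1,-2,0,2,1,9,14,7,6,5,8,4]
swap(6,12) ⇒ [3,-1,-2,0,2,1,4,14,7,6,5,8,9]; return 6

[3,-1,-2,0,2,1,4,14,7,6,5,8,9]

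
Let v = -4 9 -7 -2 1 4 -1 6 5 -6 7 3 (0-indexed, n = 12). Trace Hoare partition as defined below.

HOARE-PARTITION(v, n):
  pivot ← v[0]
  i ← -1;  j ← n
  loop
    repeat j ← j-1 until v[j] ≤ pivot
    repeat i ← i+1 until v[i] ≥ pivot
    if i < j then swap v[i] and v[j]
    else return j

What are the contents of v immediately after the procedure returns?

-6 -7 9 -2 1 4 -1 6 5 -4 7 3

pivot=-4
j stops at 9 (-6), i stops at 0 (-4); swap ⇒ -6 9 -7 -2 1 4 -1 6 5 -4 7 3
j stops at 2 (-7), i stops at 1 (9); swap ⇒ -6 -7 9 -2 1 4 -1 6 5 -4 7 3
j stops at 1, i stops at 2; i≥j ⇒ return 1. v=-6 -7 9 -2 1 4 -1 6 5 -4 7 3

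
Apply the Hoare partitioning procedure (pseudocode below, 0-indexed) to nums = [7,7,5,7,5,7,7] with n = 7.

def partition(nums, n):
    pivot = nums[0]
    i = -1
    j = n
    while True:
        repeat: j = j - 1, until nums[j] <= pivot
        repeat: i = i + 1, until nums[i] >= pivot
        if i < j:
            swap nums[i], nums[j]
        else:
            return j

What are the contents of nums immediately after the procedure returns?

pivot=7
j stops at 6 (7), i stops at 0 (7); swap ⇒ [7,7,5,7,5,7,7]
j stops at 5 (7), i stops at 1 (7); swap ⇒ [7,7,5,7,5,7,7]
j stops at 4 (5), i stops at 3 (7); swap ⇒ [7,7,5,5,7,7,7]
j stops at 3, i stops at 4; i≥j ⇒ return 3. nums=[7,7,5,5,7,7,7]

[7,7,5,5,7,7,7]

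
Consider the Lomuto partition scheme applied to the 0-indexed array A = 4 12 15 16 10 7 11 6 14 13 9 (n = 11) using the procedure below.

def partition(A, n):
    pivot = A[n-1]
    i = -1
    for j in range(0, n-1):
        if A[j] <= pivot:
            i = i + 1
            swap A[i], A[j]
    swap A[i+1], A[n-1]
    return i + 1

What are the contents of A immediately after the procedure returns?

pivot = A[10] = 9; i = -1
j=0: A[0]=4 ≤ 9 → i=0, swap A[0],A[0] (no change) → 4 12 15 16 10 7 11 6 14 13 9
j=1: A[1]=12 > 9 → no swap
j=2: A[2]=15 > 9 → no swap
j=3: A[3]=16 > 9 → no swap
j=4: A[4]=10 > 9 → no swap
j=5: A[5]=7 ≤ 9 → i=1, swap A[1],A[5] → 4 7 15 16 10 12 11 6 14 13 9
j=6: A[6]=11 > 9 → no swap
j=7: A[7]=6 ≤ 9 → i=2, swap A[2],A[7] → 4 7 6 16 10 12 11 15 14 13 9
j=8: A[8]=14 > 9 → no swap
j=9: A[9]=13 > 9 → no swap
final swap A[3],A[10] → 4 7 6 9 10 12 11 15 14 13 16; return 3

4 7 6 9 10 12 11 15 14 13 16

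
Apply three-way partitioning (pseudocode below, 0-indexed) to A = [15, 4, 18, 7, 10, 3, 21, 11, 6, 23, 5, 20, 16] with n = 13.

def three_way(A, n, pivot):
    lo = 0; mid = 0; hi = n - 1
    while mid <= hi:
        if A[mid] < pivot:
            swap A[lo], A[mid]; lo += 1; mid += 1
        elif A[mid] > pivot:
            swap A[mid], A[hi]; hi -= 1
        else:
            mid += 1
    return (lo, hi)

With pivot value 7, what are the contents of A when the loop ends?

pivot = 7; lo=0, mid=0, hi=12
A[mid]=15>7: swap A[0],A[12]; hi=11 → [16, 4, 18, 7, 10, 3, 21, 11, 6, 23, 5, 20, 15]
A[mid]=16>7: swap A[0],A[11]; hi=10 → [20, 4, 18, 7, 10, 3, 21, 11, 6, 23, 5, 16, 15]
A[mid]=20>7: swap A[0],A[10]; hi=9 → [5, 4, 18, 7, 10, 3, 21, 11, 6, 23, 20, 16, 15]
A[mid]=5<7: swap A[0],A[0]; lo=1,mid=1 → [5, 4, 18, 7, 10, 3, 21, 11, 6, 23, 20, 16, 15]
A[mid]=4<7: swap A[1],A[1]; lo=2,mid=2 → [5, 4, 18, 7, 10, 3, 21, 11, 6, 23, 20, 16, 15]
A[mid]=18>7: swap A[2],A[9]; hi=8 → [5, 4, 23, 7, 10, 3, 21, 11, 6, 18, 20, 16, 15]
A[mid]=23>7: swap A[2],A[8]; hi=7 → [5, 4, 6, 7, 10, 3, 21, 11, 23, 18, 20, 16, 15]
A[mid]=6<7: swap A[2],A[2]; lo=3,mid=3 → [5, 4, 6, 7, 10, 3, 21, 11, 23, 18, 20, 16, 15]
A[mid]=7=7: mid=4
A[mid]=10>7: swap A[4],A[7]; hi=6 → [5, 4, 6, 7, 11, 3, 21, 10, 23, 18, 20, 16, 15]
A[mid]=11>7: swap A[4],A[6]; hi=5 → [5, 4, 6, 7, 21, 3, 11, 10, 23, 18, 20, 16, 15]
A[mid]=21>7: swap A[4],A[5]; hi=4 → [5, 4, 6, 7, 3, 21, 11, 10, 23, 18, 20, 16, 15]
A[mid]=3<7: swap A[3],A[4]; lo=4,mid=5 → [5, 4, 6, 3, 7, 21, 11, 10, 23, 18, 20, 16, 15]
end: lo=4, hi=4; A = [5, 4, 6, 3, 7, 21, 11, 10, 23, 18, 20, 16, 15]

[5, 4, 6, 3, 7, 21, 11, 10, 23, 18, 20, 16, 15]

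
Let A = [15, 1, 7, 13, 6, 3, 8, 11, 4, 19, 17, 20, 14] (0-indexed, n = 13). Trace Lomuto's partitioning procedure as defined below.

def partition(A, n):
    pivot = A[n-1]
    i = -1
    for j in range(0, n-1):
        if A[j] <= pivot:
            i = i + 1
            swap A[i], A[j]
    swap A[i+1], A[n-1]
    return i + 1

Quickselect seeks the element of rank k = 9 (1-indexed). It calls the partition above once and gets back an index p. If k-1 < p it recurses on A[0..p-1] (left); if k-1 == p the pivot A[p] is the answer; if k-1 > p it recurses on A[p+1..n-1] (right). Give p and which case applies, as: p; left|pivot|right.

pivot = A[12] = 14; i = -1
j=0: A[0]=15 > 14 → no swap
j=1: A[1]=1 ≤ 14 → i=0, swap A[0],A[1] → [1, 15, 7, 13, 6, 3, 8, 11, 4, 19, 17, 20, 14]
j=2: A[2]=7 ≤ 14 → i=1, swap A[1],A[2] → [1, 7, 15, 13, 6, 3, 8, 11, 4, 19, 17, 20, 14]
j=3: A[3]=13 ≤ 14 → i=2, swap A[2],A[3] → [1, 7, 13, 15, 6, 3, 8, 11, 4, 19, 17, 20, 14]
j=4: A[4]=6 ≤ 14 → i=3, swap A[3],A[4] → [1, 7, 13, 6, 15, 3, 8, 11, 4, 19, 17, 20, 14]
j=5: A[5]=3 ≤ 14 → i=4, swap A[4],A[5] → [1, 7, 13, 6, 3, 15, 8, 11, 4, 19, 17, 20, 14]
j=6: A[6]=8 ≤ 14 → i=5, swap A[5],A[6] → [1, 7, 13, 6, 3, 8, 15, 11, 4, 19, 17, 20, 14]
j=7: A[7]=11 ≤ 14 → i=6, swap A[6],A[7] → [1, 7, 13, 6, 3, 8, 11, 15, 4, 19, 17, 20, 14]
j=8: A[8]=4 ≤ 14 → i=7, swap A[7],A[8] → [1, 7, 13, 6, 3, 8, 11, 4, 15, 19, 17, 20, 14]
j=9: A[9]=19 > 14 → no swap
j=10: A[10]=17 > 14 → no swap
j=11: A[11]=20 > 14 → no swap
final swap A[8],A[12] → [1, 7, 13, 6, 3, 8, 11, 4, 14, 19, 17, 20, 15]; return 8
p = 8; k-1 = 8 == 8 ⇒ pivot

8; pivot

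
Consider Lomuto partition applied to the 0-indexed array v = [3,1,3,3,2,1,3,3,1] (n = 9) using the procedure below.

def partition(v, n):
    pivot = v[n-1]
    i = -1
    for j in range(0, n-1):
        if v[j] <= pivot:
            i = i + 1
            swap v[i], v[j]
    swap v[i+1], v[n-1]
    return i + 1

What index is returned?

pivot=1, i=-1
j=0: 3>1, skip
j=1: 1≤1, i=0, swap(0,1) ⇒ [1,3,3,3,2,1,3,3,1]
j=2: 3>1, skip
j=3: 3>1, skip
j=4: 2>1, skip
j=5: 1≤1, i=1, swap(1,5) ⇒ [1,1,3,3,2,3,3,3,1]
j=6: 3>1, skip
j=7: 3>1, skip
swap(2,8) ⇒ [1,1,1,3,2,3,3,3,3]; return 2

2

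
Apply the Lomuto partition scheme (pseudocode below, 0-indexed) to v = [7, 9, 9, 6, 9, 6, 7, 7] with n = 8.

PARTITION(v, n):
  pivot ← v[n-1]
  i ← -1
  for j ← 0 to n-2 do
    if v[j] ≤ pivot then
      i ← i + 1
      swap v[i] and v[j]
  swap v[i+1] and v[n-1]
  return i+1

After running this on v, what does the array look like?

pivot=7, i=-1
j=0: 7≤7, i=0, swap(0,0) ⇒ [7, 9, 9, 6, 9, 6, 7, 7]
j=1: 9>7, skip
j=2: 9>7, skip
j=3: 6≤7, i=1, swap(1,3) ⇒ [7, 6, 9, 9, 9, 6, 7, 7]
j=4: 9>7, skip
j=5: 6≤7, i=2, swap(2,5) ⇒ [7, 6, 6, 9, 9, 9, 7, 7]
j=6: 7≤7, i=3, swap(3,6) ⇒ [7, 6, 6, 7, 9, 9, 9, 7]
swap(4,7) ⇒ [7, 6, 6, 7, 7, 9, 9, 9]; return 4

[7, 6, 6, 7, 7, 9, 9, 9]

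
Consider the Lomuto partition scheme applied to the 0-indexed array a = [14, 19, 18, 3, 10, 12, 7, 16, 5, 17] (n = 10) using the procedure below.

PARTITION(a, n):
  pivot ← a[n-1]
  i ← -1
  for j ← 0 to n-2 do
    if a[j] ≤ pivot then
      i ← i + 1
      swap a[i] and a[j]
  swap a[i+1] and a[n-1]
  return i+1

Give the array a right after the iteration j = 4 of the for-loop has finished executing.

[14, 3, 10, 19, 18, 12, 7, 16, 5, 17]

pivot = a[9] = 17; i = -1
j=0: a[0]=14 ≤ 17 → i=0, swap a[0],a[0] (no change) → [14, 19, 18, 3, 10, 12, 7, 16, 5, 17]
j=1: a[1]=19 > 17 → no swap
j=2: a[2]=18 > 17 → no swap
j=3: a[3]=3 ≤ 17 → i=1, swap a[1],a[3] → [14, 3, 18, 19, 10, 12, 7, 16, 5, 17]
j=4: a[4]=10 ≤ 17 → i=2, swap a[2],a[4] → [14, 3, 10, 19, 18, 12, 7, 16, 5, 17]
(after j=4) a = [14, 3, 10, 19, 18, 12, 7, 16, 5, 17]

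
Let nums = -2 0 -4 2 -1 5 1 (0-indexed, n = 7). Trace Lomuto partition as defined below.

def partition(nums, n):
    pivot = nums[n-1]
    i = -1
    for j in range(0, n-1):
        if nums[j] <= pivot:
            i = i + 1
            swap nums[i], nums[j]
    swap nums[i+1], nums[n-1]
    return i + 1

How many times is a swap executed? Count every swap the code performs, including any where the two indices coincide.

pivot = nums[6] = 1; i = -1
j=0: nums[0]=-2 ≤ 1 → i=0, swap nums[0],nums[0] (no change) → -2 0 -4 2 -1 5 1
j=1: nums[1]=0 ≤ 1 → i=1, swap nums[1],nums[1] (no change) → -2 0 -4 2 -1 5 1
j=2: nums[2]=-4 ≤ 1 → i=2, swap nums[2],nums[2] (no change) → -2 0 -4 2 -1 5 1
j=3: nums[3]=2 > 1 → no swap
j=4: nums[4]=-1 ≤ 1 → i=3, swap nums[3],nums[4] → -2 0 -4 -1 2 5 1
j=5: nums[5]=5 > 1 → no swap
final swap nums[4],nums[6] → -2 0 -4 -1 1 5 2; return 4

5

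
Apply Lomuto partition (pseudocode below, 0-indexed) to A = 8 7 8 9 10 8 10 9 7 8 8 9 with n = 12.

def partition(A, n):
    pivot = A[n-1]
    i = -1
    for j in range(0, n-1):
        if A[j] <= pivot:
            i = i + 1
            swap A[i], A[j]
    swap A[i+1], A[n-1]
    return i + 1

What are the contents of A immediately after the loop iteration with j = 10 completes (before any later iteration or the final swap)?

pivot=9, i=-1
j=0: 8≤9, i=0, swap(0,0) ⇒ 8 7 8 9 10 8 10 9 7 8 8 9
j=1: 7≤9, i=1, swap(1,1) ⇒ 8 7 8 9 10 8 10 9 7 8 8 9
j=2: 8≤9, i=2, swap(2,2) ⇒ 8 7 8 9 10 8 10 9 7 8 8 9
j=3: 9≤9, i=3, swap(3,3) ⇒ 8 7 8 9 10 8 10 9 7 8 8 9
j=4: 10>9, skip
j=5: 8≤9, i=4, swap(4,5) ⇒ 8 7 8 9 8 10 10 9 7 8 8 9
j=6: 10>9, skip
j=7: 9≤9, i=5, swap(5,7) ⇒ 8 7 8 9 8 9 10 10 7 8 8 9
j=8: 7≤9, i=6, swap(6,8) ⇒ 8 7 8 9 8 9 7 10 10 8 8 9
j=9: 8≤9, i=7, swap(7,9) ⇒ 8 7 8 9 8 9 7 8 10 10 8 9
j=10: 8≤9, i=8, swap(8,10) ⇒ 8 7 8 9 8 9 7 8 8 10 10 9
(after j=10) A = 8 7 8 9 8 9 7 8 8 10 10 9

8 7 8 9 8 9 7 8 8 10 10 9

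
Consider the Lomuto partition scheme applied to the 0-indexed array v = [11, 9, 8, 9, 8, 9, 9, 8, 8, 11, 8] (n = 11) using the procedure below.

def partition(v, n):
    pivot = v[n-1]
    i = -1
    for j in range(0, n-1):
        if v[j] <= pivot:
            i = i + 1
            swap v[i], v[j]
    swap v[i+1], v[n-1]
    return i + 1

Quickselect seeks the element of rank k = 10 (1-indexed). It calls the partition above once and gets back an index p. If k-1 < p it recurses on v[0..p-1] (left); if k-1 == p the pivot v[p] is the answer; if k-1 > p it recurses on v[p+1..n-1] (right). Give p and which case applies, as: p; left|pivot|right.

pivot = v[10] = 8; i = -1
j=0: v[0]=11 > 8 → no swap
j=1: v[1]=9 > 8 → no swap
j=2: v[2]=8 ≤ 8 → i=0, swap v[0],v[2] → [8, 9, 11, 9, 8, 9, 9, 8, 8, 11, 8]
j=3: v[3]=9 > 8 → no swap
j=4: v[4]=8 ≤ 8 → i=1, swap v[1],v[4] → [8, 8, 11, 9, 9, 9, 9, 8, 8, 11, 8]
j=5: v[5]=9 > 8 → no swap
j=6: v[6]=9 > 8 → no swap
j=7: v[7]=8 ≤ 8 → i=2, swap v[2],v[7] → [8, 8, 8, 9, 9, 9, 9, 11, 8, 11, 8]
j=8: v[8]=8 ≤ 8 → i=3, swap v[3],v[8] → [8, 8, 8, 8, 9, 9, 9, 11, 9, 11, 8]
j=9: v[9]=11 > 8 → no swap
final swap v[4],v[10] → [8, 8, 8, 8, 8, 9, 9, 11, 9, 11, 9]; return 4
p = 4; k-1 = 9 > 4 ⇒ right

4; right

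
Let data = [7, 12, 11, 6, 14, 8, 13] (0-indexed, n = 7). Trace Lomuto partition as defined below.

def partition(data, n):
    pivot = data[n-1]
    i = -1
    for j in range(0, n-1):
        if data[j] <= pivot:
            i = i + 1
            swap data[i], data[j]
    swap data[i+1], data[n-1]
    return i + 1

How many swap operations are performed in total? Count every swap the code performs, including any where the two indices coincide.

6

pivot = data[6] = 13; i = -1
j=0: data[0]=7 ≤ 13 → i=0, swap data[0],data[0] (no change) → [7, 12, 11, 6, 14, 8, 13]
j=1: data[1]=12 ≤ 13 → i=1, swap data[1],data[1] (no change) → [7, 12, 11, 6, 14, 8, 13]
j=2: data[2]=11 ≤ 13 → i=2, swap data[2],data[2] (no change) → [7, 12, 11, 6, 14, 8, 13]
j=3: data[3]=6 ≤ 13 → i=3, swap data[3],data[3] (no change) → [7, 12, 11, 6, 14, 8, 13]
j=4: data[4]=14 > 13 → no swap
j=5: data[5]=8 ≤ 13 → i=4, swap data[4],data[5] → [7, 12, 11, 6, 8, 14, 13]
final swap data[5],data[6] → [7, 12, 11, 6, 8, 13, 14]; return 5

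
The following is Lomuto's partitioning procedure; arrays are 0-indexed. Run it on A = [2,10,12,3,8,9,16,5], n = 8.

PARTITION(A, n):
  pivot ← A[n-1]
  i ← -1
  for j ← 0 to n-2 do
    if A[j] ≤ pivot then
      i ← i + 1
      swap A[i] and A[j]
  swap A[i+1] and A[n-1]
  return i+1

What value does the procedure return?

2

pivot=5, i=-1
j=0: 2≤5, i=0, swap(0,0) ⇒ [2,10,12,3,8,9,16,5]
j=1: 10>5, skip
j=2: 12>5, skip
j=3: 3≤5, i=1, swap(1,3) ⇒ [2,3,12,10,8,9,16,5]
j=4: 8>5, skip
j=5: 9>5, skip
j=6: 16>5, skip
swap(2,7) ⇒ [2,3,5,10,8,9,16,12]; return 2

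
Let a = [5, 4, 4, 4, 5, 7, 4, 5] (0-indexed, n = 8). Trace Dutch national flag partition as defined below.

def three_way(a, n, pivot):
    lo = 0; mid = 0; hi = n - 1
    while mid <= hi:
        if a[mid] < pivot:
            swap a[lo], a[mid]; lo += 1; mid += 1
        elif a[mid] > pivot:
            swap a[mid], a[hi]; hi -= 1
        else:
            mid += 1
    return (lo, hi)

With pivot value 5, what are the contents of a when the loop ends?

[4, 4, 4, 4, 5, 5, 5, 7]

lo=0 mid=0 hi=7
5=5: mid=1
4<5: swap(0,1), lo=1 mid=2 ⇒ [4, 5, 4, 4, 5, 7, 4, 5]
4<5: swap(1,2), lo=2 mid=3 ⇒ [4, 4, 5, 4, 5, 7, 4, 5]
4<5: swap(2,3), lo=3 mid=4 ⇒ [4, 4, 4, 5, 5, 7, 4, 5]
5=5: mid=5
7>5: swap(5,7), hi=6 ⇒ [4, 4, 4, 5, 5, 5, 4, 7]
5=5: mid=6
4<5: swap(3,6), lo=4 mid=7 ⇒ [4, 4, 4, 4, 5, 5, 5, 7]
done. lo=4 hi=6; a=[4, 4, 4, 4, 5, 5, 5, 7]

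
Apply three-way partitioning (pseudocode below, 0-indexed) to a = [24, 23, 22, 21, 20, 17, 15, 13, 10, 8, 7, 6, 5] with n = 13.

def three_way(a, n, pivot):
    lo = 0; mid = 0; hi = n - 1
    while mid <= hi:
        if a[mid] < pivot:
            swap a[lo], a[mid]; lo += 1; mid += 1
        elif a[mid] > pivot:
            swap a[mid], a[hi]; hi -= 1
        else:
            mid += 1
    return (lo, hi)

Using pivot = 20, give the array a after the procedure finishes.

lo=0 mid=0 hi=12
24>20: swap(0,12), hi=11 ⇒ [5, 23, 22, 21, 20, 17, 15, 13, 10, 8, 7, 6, 24]
5<20: swap(0,0), lo=1 mid=1 ⇒ [5, 23, 22, 21, 20, 17, 15, 13, 10, 8, 7, 6, 24]
23>20: swap(1,11), hi=10 ⇒ [5, 6, 22, 21, 20, 17, 15, 13, 10, 8, 7, 23, 24]
6<20: swap(1,1), lo=2 mid=2 ⇒ [5, 6, 22, 21, 20, 17, 15, 13, 10, 8, 7, 23, 24]
22>20: swap(2,10), hi=9 ⇒ [5, 6, 7, 21, 20, 17, 15, 13, 10, 8, 22, 23, 24]
7<20: swap(2,2), lo=3 mid=3 ⇒ [5, 6, 7, 21, 20, 17, 15, 13, 10, 8, 22, 23, 24]
21>20: swap(3,9), hi=8 ⇒ [5, 6, 7, 8, 20, 17, 15, 13, 10, 21, 22, 23, 24]
8<20: swap(3,3), lo=4 mid=4 ⇒ [5, 6, 7, 8, 20, 17, 15, 13, 10, 21, 22, 23, 24]
20=20: mid=5
17<20: swap(4,5), lo=5 mid=6 ⇒ [5, 6, 7, 8, 17, 20, 15, 13, 10, 21, 22, 23, 24]
15<20: swap(5,6), lo=6 mid=7 ⇒ [5, 6, 7, 8, 17, 15, 20, 13, 10, 21, 22, 23, 24]
13<20: swap(6,7), lo=7 mid=8 ⇒ [5, 6, 7, 8, 17, 15, 13, 20, 10, 21, 22, 23, 24]
10<20: swap(7,8), lo=8 mid=9 ⇒ [5, 6, 7, 8, 17, 15, 13, 10, 20, 21, 22, 23, 24]
done. lo=8 hi=8; a=[5, 6, 7, 8, 17, 15, 13, 10, 20, 21, 22, 23, 24]

[5, 6, 7, 8, 17, 15, 13, 10, 20, 21, 22, 23, 24]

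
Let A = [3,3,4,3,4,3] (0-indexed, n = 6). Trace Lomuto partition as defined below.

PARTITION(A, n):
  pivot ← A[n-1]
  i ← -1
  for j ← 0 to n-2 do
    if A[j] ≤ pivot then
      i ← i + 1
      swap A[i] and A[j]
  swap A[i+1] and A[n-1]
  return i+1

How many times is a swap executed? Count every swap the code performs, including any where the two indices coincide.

pivot=3, i=-1
j=0: 3≤3, i=0, swap(0,0) ⇒ [3,3,4,3,4,3]
j=1: 3≤3, i=1, swap(1,1) ⇒ [3,3,4,3,4,3]
j=2: 4>3, skip
j=3: 3≤3, i=2, swap(2,3) ⇒ [3,3,3,4,4,3]
j=4: 4>3, skip
swap(3,5) ⇒ [3,3,3,3,4,4]; return 3

4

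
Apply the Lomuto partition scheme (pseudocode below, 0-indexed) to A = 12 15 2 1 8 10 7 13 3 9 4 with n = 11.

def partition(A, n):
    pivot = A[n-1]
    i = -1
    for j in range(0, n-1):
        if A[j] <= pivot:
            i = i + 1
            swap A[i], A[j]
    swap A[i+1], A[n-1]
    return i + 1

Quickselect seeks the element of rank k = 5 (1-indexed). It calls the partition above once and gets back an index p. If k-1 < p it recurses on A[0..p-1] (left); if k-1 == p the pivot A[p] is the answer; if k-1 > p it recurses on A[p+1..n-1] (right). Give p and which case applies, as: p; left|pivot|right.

pivot = A[10] = 4; i = -1
j=0: A[0]=12 > 4 → no swap
j=1: A[1]=15 > 4 → no swap
j=2: A[2]=2 ≤ 4 → i=0, swap A[0],A[2] → 2 15 12 1 8 10 7 13 3 9 4
j=3: A[3]=1 ≤ 4 → i=1, swap A[1],A[3] → 2 1 12 15 8 10 7 13 3 9 4
j=4: A[4]=8 > 4 → no swap
j=5: A[5]=10 > 4 → no swap
j=6: A[6]=7 > 4 → no swap
j=7: A[7]=13 > 4 → no swap
j=8: A[8]=3 ≤ 4 → i=2, swap A[2],A[8] → 2 1 3 15 8 10 7 13 12 9 4
j=9: A[9]=9 > 4 → no swap
final swap A[3],A[10] → 2 1 3 4 8 10 7 13 12 9 15; return 3
p = 3; k-1 = 4 > 3 ⇒ right

3; right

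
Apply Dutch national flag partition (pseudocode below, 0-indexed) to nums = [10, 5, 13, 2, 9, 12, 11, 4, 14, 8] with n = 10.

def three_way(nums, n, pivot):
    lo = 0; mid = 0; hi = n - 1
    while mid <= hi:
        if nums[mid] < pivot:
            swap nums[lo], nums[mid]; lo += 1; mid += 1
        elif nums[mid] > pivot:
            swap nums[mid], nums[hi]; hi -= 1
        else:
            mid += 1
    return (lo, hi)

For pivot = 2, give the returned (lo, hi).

(0, 0)

lo=0 mid=0 hi=9
10>2: swap(0,9), hi=8 ⇒ [8, 5, 13, 2, 9, 12, 11, 4, 14, 10]
8>2: swap(0,8), hi=7 ⇒ [14, 5, 13, 2, 9, 12, 11, 4, 8, 10]
14>2: swap(0,7), hi=6 ⇒ [4, 5, 13, 2, 9, 12, 11, 14, 8, 10]
4>2: swap(0,6), hi=5 ⇒ [11, 5, 13, 2, 9, 12, 4, 14, 8, 10]
11>2: swap(0,5), hi=4 ⇒ [12, 5, 13, 2, 9, 11, 4, 14, 8, 10]
12>2: swap(0,4), hi=3 ⇒ [9, 5, 13, 2, 12, 11, 4, 14, 8, 10]
9>2: swap(0,3), hi=2 ⇒ [2, 5, 13, 9, 12, 11, 4, 14, 8, 10]
2=2: mid=1
5>2: swap(1,2), hi=1 ⇒ [2, 13, 5, 9, 12, 11, 4, 14, 8, 10]
13>2: swap(1,1), hi=0 ⇒ [2, 13, 5, 9, 12, 11, 4, 14, 8, 10]
done. lo=0 hi=0; nums=[2, 13, 5, 9, 12, 11, 4, 14, 8, 10]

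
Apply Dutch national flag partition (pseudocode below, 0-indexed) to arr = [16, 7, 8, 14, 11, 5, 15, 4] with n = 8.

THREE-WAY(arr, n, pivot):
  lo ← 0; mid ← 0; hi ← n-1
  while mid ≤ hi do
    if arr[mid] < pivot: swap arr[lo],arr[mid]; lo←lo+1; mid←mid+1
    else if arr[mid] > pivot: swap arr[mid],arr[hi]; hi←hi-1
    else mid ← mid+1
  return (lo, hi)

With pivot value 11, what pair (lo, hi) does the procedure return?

pivot = 11; lo=0, mid=0, hi=7
arr[mid]=16>11: swap arr[0],arr[7]; hi=6 → [4, 7, 8, 14, 11, 5, 15, 16]
arr[mid]=4<11: swap arr[0],arr[0]; lo=1,mid=1 → [4, 7, 8, 14, 11, 5, 15, 16]
arr[mid]=7<11: swap arr[1],arr[1]; lo=2,mid=2 → [4, 7, 8, 14, 11, 5, 15, 16]
arr[mid]=8<11: swap arr[2],arr[2]; lo=3,mid=3 → [4, 7, 8, 14, 11, 5, 15, 16]
arr[mid]=14>11: swap arr[3],arr[6]; hi=5 → [4, 7, 8, 15, 11, 5, 14, 16]
arr[mid]=15>11: swap arr[3],arr[5]; hi=4 → [4, 7, 8, 5, 11, 15, 14, 16]
arr[mid]=5<11: swap arr[3],arr[3]; lo=4,mid=4 → [4, 7, 8, 5, 11, 15, 14, 16]
arr[mid]=11=11: mid=5
end: lo=4, hi=4; arr = [4, 7, 8, 5, 11, 15, 14, 16]

(4, 4)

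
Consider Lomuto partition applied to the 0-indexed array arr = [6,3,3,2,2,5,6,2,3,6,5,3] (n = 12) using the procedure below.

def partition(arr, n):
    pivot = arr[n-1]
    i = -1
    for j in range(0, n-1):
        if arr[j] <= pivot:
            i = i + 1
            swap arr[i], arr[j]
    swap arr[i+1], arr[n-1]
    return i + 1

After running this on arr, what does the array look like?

[3,3,2,2,2,3,3,6,5,6,5,6]

pivot = arr[11] = 3; i = -1
j=0: arr[0]=6 > 3 → no swap
j=1: arr[1]=3 ≤ 3 → i=0, swap arr[0],arr[1] → [3,6,3,2,2,5,6,2,3,6,5,3]
j=2: arr[2]=3 ≤ 3 → i=1, swap arr[1],arr[2] → [3,3,6,2,2,5,6,2,3,6,5,3]
j=3: arr[3]=2 ≤ 3 → i=2, swap arr[2],arr[3] → [3,3,2,6,2,5,6,2,3,6,5,3]
j=4: arr[4]=2 ≤ 3 → i=3, swap arr[3],arr[4] → [3,3,2,2,6,5,6,2,3,6,5,3]
j=5: arr[5]=5 > 3 → no swap
j=6: arr[6]=6 > 3 → no swap
j=7: arr[7]=2 ≤ 3 → i=4, swap arr[4],arr[7] → [3,3,2,2,2,5,6,6,3,6,5,3]
j=8: arr[8]=3 ≤ 3 → i=5, swap arr[5],arr[8] → [3,3,2,2,2,3,6,6,5,6,5,3]
j=9: arr[9]=6 > 3 → no swap
j=10: arr[10]=5 > 3 → no swap
final swap arr[6],arr[11] → [3,3,2,2,2,3,3,6,5,6,5,6]; return 6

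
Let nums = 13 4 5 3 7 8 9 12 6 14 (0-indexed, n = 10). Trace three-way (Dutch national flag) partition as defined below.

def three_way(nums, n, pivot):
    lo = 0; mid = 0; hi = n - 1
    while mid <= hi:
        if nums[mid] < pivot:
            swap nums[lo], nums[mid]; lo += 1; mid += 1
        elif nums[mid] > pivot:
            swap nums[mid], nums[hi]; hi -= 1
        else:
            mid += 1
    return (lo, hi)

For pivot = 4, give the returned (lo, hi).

(1, 1)

pivot = 4; lo=0, mid=0, hi=9
nums[mid]=13>4: swap nums[0],nums[9]; hi=8 → 14 4 5 3 7 8 9 12 6 13
nums[mid]=14>4: swap nums[0],nums[8]; hi=7 → 6 4 5 3 7 8 9 12 14 13
nums[mid]=6>4: swap nums[0],nums[7]; hi=6 → 12 4 5 3 7 8 9 6 14 13
nums[mid]=12>4: swap nums[0],nums[6]; hi=5 → 9 4 5 3 7 8 12 6 14 13
nums[mid]=9>4: swap nums[0],nums[5]; hi=4 → 8 4 5 3 7 9 12 6 14 13
nums[mid]=8>4: swap nums[0],nums[4]; hi=3 → 7 4 5 3 8 9 12 6 14 13
nums[mid]=7>4: swap nums[0],nums[3]; hi=2 → 3 4 5 7 8 9 12 6 14 13
nums[mid]=3<4: swap nums[0],nums[0]; lo=1,mid=1 → 3 4 5 7 8 9 12 6 14 13
nums[mid]=4=4: mid=2
nums[mid]=5>4: swap nums[2],nums[2]; hi=1 → 3 4 5 7 8 9 12 6 14 13
end: lo=1, hi=1; nums = 3 4 5 7 8 9 12 6 14 13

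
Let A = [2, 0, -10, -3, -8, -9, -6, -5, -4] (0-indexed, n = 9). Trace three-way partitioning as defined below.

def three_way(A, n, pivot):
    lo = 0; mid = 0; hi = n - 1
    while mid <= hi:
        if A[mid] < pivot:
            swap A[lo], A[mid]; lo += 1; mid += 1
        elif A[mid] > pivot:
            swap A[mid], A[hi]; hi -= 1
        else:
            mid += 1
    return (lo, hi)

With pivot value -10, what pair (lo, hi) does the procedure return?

(0, 0)

lo=0 mid=0 hi=8
2>-10: swap(0,8), hi=7 ⇒ [-4, 0, -10, -3, -8, -9, -6, -5, 2]
-4>-10: swap(0,7), hi=6 ⇒ [-5, 0, -10, -3, -8, -9, -6, -4, 2]
-5>-10: swap(0,6), hi=5 ⇒ [-6, 0, -10, -3, -8, -9, -5, -4, 2]
-6>-10: swap(0,5), hi=4 ⇒ [-9, 0, -10, -3, -8, -6, -5, -4, 2]
-9>-10: swap(0,4), hi=3 ⇒ [-8, 0, -10, -3, -9, -6, -5, -4, 2]
-8>-10: swap(0,3), hi=2 ⇒ [-3, 0, -10, -8, -9, -6, -5, -4, 2]
-3>-10: swap(0,2), hi=1 ⇒ [-10, 0, -3, -8, -9, -6, -5, -4, 2]
-10=-10: mid=1
0>-10: swap(1,1), hi=0 ⇒ [-10, 0, -3, -8, -9, -6, -5, -4, 2]
done. lo=0 hi=0; A=[-10, 0, -3, -8, -9, -6, -5, -4, 2]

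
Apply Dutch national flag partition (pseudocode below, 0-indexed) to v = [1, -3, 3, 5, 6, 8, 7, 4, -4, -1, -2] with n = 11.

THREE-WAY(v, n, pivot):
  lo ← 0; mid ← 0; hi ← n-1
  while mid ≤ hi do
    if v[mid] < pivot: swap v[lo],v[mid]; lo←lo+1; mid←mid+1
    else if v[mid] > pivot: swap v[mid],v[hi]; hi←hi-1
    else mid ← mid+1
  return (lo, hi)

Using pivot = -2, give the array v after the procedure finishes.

[-3, -4, -2, 6, 8, 7, 4, 5, -1, 3, 1]

pivot = -2; lo=0, mid=0, hi=10
v[mid]=1>-2: swap v[0],v[10]; hi=9 → [-2, -3, 3, 5, 6, 8, 7, 4, -4, -1, 1]
v[mid]=-2=-2: mid=1
v[mid]=-3<-2: swap v[0],v[1]; lo=1,mid=2 → [-3, -2, 3, 5, 6, 8, 7, 4, -4, -1, 1]
v[mid]=3>-2: swap v[2],v[9]; hi=8 → [-3, -2, -1, 5, 6, 8, 7, 4, -4, 3, 1]
v[mid]=-1>-2: swap v[2],v[8]; hi=7 → [-3, -2, -4, 5, 6, 8, 7, 4, -1, 3, 1]
v[mid]=-4<-2: swap v[1],v[2]; lo=2,mid=3 → [-3, -4, -2, 5, 6, 8, 7, 4, -1, 3, 1]
v[mid]=5>-2: swap v[3],v[7]; hi=6 → [-3, -4, -2, 4, 6, 8, 7, 5, -1, 3, 1]
v[mid]=4>-2: swap v[3],v[6]; hi=5 → [-3, -4, -2, 7, 6, 8, 4, 5, -1, 3, 1]
v[mid]=7>-2: swap v[3],v[5]; hi=4 → [-3, -4, -2, 8, 6, 7, 4, 5, -1, 3, 1]
v[mid]=8>-2: swap v[3],v[4]; hi=3 → [-3, -4, -2, 6, 8, 7, 4, 5, -1, 3, 1]
v[mid]=6>-2: swap v[3],v[3]; hi=2 → [-3, -4, -2, 6, 8, 7, 4, 5, -1, 3, 1]
end: lo=2, hi=2; v = [-3, -4, -2, 6, 8, 7, 4, 5, -1, 3, 1]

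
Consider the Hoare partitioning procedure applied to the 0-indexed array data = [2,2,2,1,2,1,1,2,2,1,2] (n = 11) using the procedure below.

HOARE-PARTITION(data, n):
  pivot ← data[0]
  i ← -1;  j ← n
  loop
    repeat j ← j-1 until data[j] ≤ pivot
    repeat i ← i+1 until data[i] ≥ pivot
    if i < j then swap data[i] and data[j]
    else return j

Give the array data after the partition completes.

pivot = data[0] = 2; i = -1, j = 11
j→10 (data[10]=2≤2), i→0 (data[0]=2≥2); i<j, swap → [2,2,2,1,2,1,1,2,2,1,2]
j→9 (data[9]=1≤2), i→1 (data[1]=2≥2); i<j, swap → [2,1,2,1,2,1,1,2,2,2,2]
j→8 (data[8]=2≤2), i→2 (data[2]=2≥2); i<j, swap → [2,1,2,1,2,1,1,2,2,2,2]
j→7 (data[7]=2≤2), i→4 (data[4]=2≥2); i<j, swap → [2,1,2,1,2,1,1,2,2,2,2]
j→6, i→7; i≥j, return j=6. data = [2,1,2,1,2,1,1,2,2,2,2]

[2,1,2,1,2,1,1,2,2,2,2]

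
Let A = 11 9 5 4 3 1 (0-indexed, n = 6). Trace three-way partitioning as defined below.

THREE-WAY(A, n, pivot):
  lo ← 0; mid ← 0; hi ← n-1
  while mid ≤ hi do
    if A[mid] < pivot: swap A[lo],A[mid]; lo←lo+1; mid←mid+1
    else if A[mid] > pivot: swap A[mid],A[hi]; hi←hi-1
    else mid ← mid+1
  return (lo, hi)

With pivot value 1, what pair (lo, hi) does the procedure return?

lo=0 mid=0 hi=5
11>1: swap(0,5), hi=4 ⇒ 1 9 5 4 3 11
1=1: mid=1
9>1: swap(1,4), hi=3 ⇒ 1 3 5 4 9 11
3>1: swap(1,3), hi=2 ⇒ 1 4 5 3 9 11
4>1: swap(1,2), hi=1 ⇒ 1 5 4 3 9 11
5>1: swap(1,1), hi=0 ⇒ 1 5 4 3 9 11
done. lo=0 hi=0; A=1 5 4 3 9 11

(0, 0)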